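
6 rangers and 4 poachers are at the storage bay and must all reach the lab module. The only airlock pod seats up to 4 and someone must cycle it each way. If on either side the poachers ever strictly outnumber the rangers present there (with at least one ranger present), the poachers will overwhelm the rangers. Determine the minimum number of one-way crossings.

5

Counting alone: each trip to the lab module takes at most 4 across and each return brings at least 1 back, so after t trips out (and t−1 returns) at most 4t − (t−1) of the 10 are across; that first reaches 10 at t = 3, so at least 5 crossings are needed.
The plan below uses exactly 5 crossings, so it is optimal:
1. 4 poachers → the lab module.  (the storage bay: 6R 0P; the lab module: 0R 4P)
2. 1 poacher ← the storage bay.  (the storage bay: 6R 1P; the lab module: 0R 3P)
3. 4 rangers → the lab module.  (the storage bay: 2R 1P; the lab module: 4R 3P)
4. 1 poacher ← the storage bay.  (the storage bay: 2R 2P; the lab module: 4R 2P)
5. 2 rangers and 2 poachers → the lab module.  (the storage bay: 0R 0P; the lab module: 6R 4P)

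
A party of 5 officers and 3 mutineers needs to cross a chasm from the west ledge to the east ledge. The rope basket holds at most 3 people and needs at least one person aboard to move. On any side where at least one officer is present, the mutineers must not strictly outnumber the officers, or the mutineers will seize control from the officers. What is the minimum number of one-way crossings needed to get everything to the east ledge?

7

Counting alone: each trip to the east ledge takes at most 3 across and each return brings at least 1 back, so after t trips out (and t−1 returns) at most 3t − (t−1) of the 8 are across; that first reaches 8 at t = 4, so at least 7 crossings are needed.
The plan below uses exactly 7 crossings, so it is optimal:
1. 2 mutineers → the east ledge.  (the west ledge: 5O 1M; the east ledge: 0O 2M)
2. 1 mutineer ← the west ledge.  (the west ledge: 5O 2M; the east ledge: 0O 1M)
3. 2 officers and 1 mutineer → the east ledge.  (the west ledge: 3O 1M; the east ledge: 2O 2M)
4. 1 mutineer ← the west ledge.  (the west ledge: 3O 2M; the east ledge: 2O 1M)
5. 1 officer and 2 mutineers → the east ledge.  (the west ledge: 2O 0M; the east ledge: 3O 3M)
6. 1 mutineer ← the west ledge.  (the west ledge: 2O 1M; the east ledge: 3O 2M)
7. 2 officers and 1 mutineer → the east ledge.  (the west ledge: 0O 0M; the east ledge: 5O 3M)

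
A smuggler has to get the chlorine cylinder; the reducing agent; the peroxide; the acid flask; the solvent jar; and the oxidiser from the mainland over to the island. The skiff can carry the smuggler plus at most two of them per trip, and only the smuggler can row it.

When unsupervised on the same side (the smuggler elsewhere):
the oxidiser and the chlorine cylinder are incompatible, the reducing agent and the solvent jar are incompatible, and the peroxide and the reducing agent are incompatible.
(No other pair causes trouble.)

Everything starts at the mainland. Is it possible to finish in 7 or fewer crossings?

Yes — this plan uses 7 crossings (≤ 7):
1. Smuggler goes to the island with the chlorine cylinder and the reducing agent.  [the mainland: the acid flask, the oxidiser, the peroxide, the solvent jar | the island: the chlorine cylinder, the reducing agent]
2. Smuggler goes back to the mainland alone.  [the mainland: the acid flask, the oxidiser, the peroxide, the solvent jar | the island: the chlorine cylinder, the reducing agent]
3. Smuggler goes to the island with the peroxide.  [the mainland: the acid flask, the oxidiser, the solvent jar | the island: the chlorine cylinder, the peroxide, the reducing agent]
4. Smuggler goes back to the mainland with the reducing agent.  [the mainland: the acid flask, the oxidiser, the reducing agent, the solvent jar | the island: the chlorine cylinder, the peroxide]
5. Smuggler goes to the island with the acid flask and the solvent jar.  [the mainland: the oxidiser, the reducing agent | the island: the acid flask, the chlorine cylinder, the peroxide, the solvent jar]
6. Smuggler goes back to the mainland alone.  [the mainland: the oxidiser, the reducing agent | the island: the acid flask, the chlorine cylinder, the peroxide, the solvent jar]
7. Smuggler goes to the island with the oxidiser and the reducing agent.  [the mainland: — | the island: the acid flask, the chlorine cylinder, the oxidiser, the peroxide, the reducing agent, the solvent jar]

Yes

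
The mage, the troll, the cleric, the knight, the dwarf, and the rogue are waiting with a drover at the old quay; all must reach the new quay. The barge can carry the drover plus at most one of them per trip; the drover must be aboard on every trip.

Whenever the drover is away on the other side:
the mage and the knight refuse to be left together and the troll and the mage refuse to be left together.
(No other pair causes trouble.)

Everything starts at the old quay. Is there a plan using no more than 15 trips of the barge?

Yes — this plan uses 13 crossings (≤ 15):
1. Drover goes to the new quay with the mage.
2. Drover goes back to the old quay alone.
3. Drover goes to the new quay with the troll.
4. Drover goes back to the old quay with the mage.
5. Drover goes to the new quay with the knight.
6. Drover goes back to the old quay alone.
7. Drover goes to the new quay with the cleric.
8. Drover goes back to the old quay alone.
9. Drover goes to the new quay with the dwarf.
10. Drover goes back to the old quay alone.
11. Drover goes to the new quay with the rogue.
12. Drover goes back to the old quay alone.
13. Drover goes to the new quay with the mage.

Yes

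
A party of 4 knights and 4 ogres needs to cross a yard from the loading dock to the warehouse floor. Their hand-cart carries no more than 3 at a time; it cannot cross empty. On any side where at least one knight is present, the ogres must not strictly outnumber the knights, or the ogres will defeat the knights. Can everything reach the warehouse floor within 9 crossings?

Yes — this plan uses 9 crossings (≤ 9):
1. 2 ogres → the warehouse floor.  (the loading dock: 4K 2O; the warehouse floor: 0K 2O)
2. 1 ogre ← the loading dock.  (the loading dock: 4K 3O; the warehouse floor: 0K 1O)
3. 3 ogres → the warehouse floor.  (the loading dock: 4K 0O; the warehouse floor: 0K 4O)
4. 1 ogre ← the loading dock.  (the loading dock: 4K 1O; the warehouse floor: 0K 3O)
5. 3 knights → the warehouse floor.  (the loading dock: 1K 1O; the warehouse floor: 3K 3O)
6. 1 knight and 1 ogre ← the loading dock.  (the loading dock: 2K 2O; the warehouse floor: 2K 2O)
7. 2 knights → the warehouse floor.  (the loading dock: 0K 2O; the warehouse floor: 4K 2O)
8. 1 ogre ← the loading dock.  (the loading dock: 0K 3O; the warehouse floor: 4K 1O)
9. 3 ogres → the warehouse floor.  (the loading dock: 0K 0O; the warehouse floor: 4K 4O)

Yes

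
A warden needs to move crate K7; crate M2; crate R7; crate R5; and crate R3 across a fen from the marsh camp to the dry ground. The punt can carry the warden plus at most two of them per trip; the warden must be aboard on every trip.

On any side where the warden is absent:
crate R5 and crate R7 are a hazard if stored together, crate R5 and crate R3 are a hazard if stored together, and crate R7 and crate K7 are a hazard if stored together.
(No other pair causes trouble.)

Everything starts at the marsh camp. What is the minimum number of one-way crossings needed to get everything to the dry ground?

Counting alone: the warden can take at most 2 across per trip to the dry ground, so moving all 5 needs at least 3 loaded trips out, with a return between consecutive ones — at least 5 crossings.
The plan below uses exactly 5 crossings, so it is optimal:
1. Warden goes to the dry ground with crate K7 and crate R5.
2. Warden goes back to the marsh camp alone.
3. Warden goes to the dry ground with crate M2.
4. Warden goes back to the marsh camp alone.
5. Warden goes to the dry ground with crate R3 and crate R7.

5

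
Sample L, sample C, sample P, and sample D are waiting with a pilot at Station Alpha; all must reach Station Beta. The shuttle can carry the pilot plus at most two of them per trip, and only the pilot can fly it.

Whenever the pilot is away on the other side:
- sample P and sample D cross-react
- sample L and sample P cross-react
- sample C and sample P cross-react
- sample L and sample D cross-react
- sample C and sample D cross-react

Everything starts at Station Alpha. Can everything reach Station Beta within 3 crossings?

Counting alone: the pilot can take at most 2 across per trip to Station Beta, so moving all 4 needs at least 2 loaded trips out, with a return between consecutive ones — at least 3 crossings.
The safety rule pushes this higher. Following every safe sequence of crossings, the most of the 4 that can be at Station Beta as the shuttle arrives there on crossing 3 is 3 — never all 4.
So the move cannot be finished within 3 crossings. (The shortest complete plan takes 5:)
1. Pilot goes to Station Beta with sample D and sample P.  [Station Alpha: sample C, sample L | Station Beta: sample D, sample P]
2. Pilot goes back to Station Alpha with sample P.  [Station Alpha: sample C, sample L, sample P | Station Beta: sample D]
3. Pilot goes to Station Beta with sample C and sample L.  [Station Alpha: sample P | Station Beta: sample C, sample D, sample L]
4. Pilot goes back to Station Alpha with sample D.  [Station Alpha: sample D, sample P | Station Beta: sample C, sample L]
5. Pilot goes to Station Beta with sample D and sample P.  [Station Alpha: — | Station Beta: sample C, sample D, sample L, sample P]

No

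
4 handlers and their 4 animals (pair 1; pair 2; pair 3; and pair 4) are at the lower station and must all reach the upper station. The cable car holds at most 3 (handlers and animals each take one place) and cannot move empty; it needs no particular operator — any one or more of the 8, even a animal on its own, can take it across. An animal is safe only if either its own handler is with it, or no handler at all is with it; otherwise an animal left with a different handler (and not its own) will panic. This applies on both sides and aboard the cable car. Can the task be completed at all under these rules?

Yes

1. animal 1 and handler 1 cross → the upper station.
2. handler 1 crosses ← the lower station.
3. animal 2, handler 1, and handler 2 cross → the upper station.
4. animal 1 and handler 1 cross ← the lower station.
5. handler 1, handler 3, and handler 4 cross → the upper station.
6. animal 2 crosses ← the lower station.
7. animal 1 and animal 2 cross → the upper station.
8. animal 1 crosses ← the lower station.
9. animal 1, animal 3, and animal 4 cross → the upper station.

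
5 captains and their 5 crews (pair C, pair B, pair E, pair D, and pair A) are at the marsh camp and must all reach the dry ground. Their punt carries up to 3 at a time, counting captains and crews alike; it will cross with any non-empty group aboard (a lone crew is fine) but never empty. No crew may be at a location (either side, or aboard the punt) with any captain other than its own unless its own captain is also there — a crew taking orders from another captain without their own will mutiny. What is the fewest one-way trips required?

11

Counting alone: each trip to the dry ground takes at most 3 across and each return brings at least 1 back, so after t trips out (and t−1 returns) at most 3t − (t−1) of the 10 are across; that first reaches 10 at t = 5, so at least 9 crossings are needed.
The safety rule pushes this higher. Following every safe sequence of crossings, the most of the 10 that can be at the dry ground as the punt arrives there on crossing 9 is 9 — never all 10.
So no plan with fewer than 11 crossings exists, and this one achieves 11:
1. captain C and crew C cross → the dry ground.
2. captain C crosses ← the marsh camp.
3. crew B, crew D, and crew E cross → the dry ground.
4. crew C crosses ← the marsh camp.
5. captain B, captain D, and captain E cross → the dry ground.
6. captain B and crew B cross ← the marsh camp.
7. captain A, captain B, and captain C cross → the dry ground.
8. crew E crosses ← the marsh camp.
9. crew B and crew C cross → the dry ground.
10. crew C crosses ← the marsh camp.
11. crew A, crew C, and crew E cross → the dry ground.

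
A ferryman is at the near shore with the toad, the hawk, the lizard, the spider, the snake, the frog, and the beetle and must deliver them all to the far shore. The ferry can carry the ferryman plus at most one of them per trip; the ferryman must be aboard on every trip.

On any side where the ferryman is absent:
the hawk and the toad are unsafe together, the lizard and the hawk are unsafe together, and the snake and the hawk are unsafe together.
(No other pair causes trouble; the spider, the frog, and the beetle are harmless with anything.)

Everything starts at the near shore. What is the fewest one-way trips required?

impossible

Following every safe sequence of crossings from the start, the most of the 7 that can be at the far shore as the ferry arrives there on crossings 1, 3, 5, 7, 9 is 1, 2, 3, 4, 5 respectively; the best ever achieved is 5 of 7.
From crossing 11 on, no configuration arises that was not already reachable earlier: only 72 distinct safe configurations (who is on which side, and where the ferry is) can ever be reached, none of them has everyone across, and every continuation just revisits them. So no valid plan exists.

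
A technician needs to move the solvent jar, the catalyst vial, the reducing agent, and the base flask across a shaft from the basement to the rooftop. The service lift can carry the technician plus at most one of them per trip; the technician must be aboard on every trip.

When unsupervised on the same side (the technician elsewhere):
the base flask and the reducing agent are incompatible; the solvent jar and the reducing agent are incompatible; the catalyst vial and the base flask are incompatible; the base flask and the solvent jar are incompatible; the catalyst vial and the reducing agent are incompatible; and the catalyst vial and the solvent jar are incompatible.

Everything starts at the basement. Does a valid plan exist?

Whatever the first load, the items left behind include a forbidden pair without the technician. No opening move is safe, so no plan exists.

No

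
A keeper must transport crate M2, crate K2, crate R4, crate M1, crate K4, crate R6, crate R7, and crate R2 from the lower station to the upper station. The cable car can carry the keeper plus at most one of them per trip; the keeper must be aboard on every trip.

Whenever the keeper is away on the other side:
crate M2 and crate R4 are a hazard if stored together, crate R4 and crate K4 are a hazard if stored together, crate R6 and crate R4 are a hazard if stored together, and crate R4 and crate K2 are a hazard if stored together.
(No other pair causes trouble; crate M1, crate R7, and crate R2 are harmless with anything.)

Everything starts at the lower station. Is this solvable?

No

Following every safe sequence of crossings from the start, the most of the 8 that can be at the upper station as the cable car arrives there on crossings 1, 3, 5, 7, 9 is 1, 2, 3, 4, 5 respectively; the best ever achieved is 5 of 8.
From crossing 11 on, no configuration arises that was not already reachable earlier: only 88 distinct safe configurations (who is on which side, and where the cable car is) can ever be reached, none of them has everyone across, and every continuation just revisits them. So no valid plan exists.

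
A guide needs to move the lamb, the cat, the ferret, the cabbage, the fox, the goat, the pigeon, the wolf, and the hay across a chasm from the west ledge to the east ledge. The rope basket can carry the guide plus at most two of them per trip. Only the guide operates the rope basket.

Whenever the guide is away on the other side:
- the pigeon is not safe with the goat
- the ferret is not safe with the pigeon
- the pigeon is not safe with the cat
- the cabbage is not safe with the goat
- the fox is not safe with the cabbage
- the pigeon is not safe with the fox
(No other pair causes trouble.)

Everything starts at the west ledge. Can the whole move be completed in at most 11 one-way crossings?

Yes

Yes — this plan uses 11 crossings (≤ 11):
1. Guide goes to the east ledge with the cabbage and the pigeon.  [the west ledge: the cat, the ferret, the fox, the goat, the hay, the lamb, the wolf | the east ledge: the cabbage, the pigeon]
2. Guide goes back to the west ledge alone.  [the west ledge: the cat, the ferret, the fox, the goat, the hay, the lamb, the wolf | the east ledge: the cabbage, the pigeon]
3. Guide goes to the east ledge with the lamb.  [the west ledge: the cat, the ferret, the fox, the goat, the hay, the wolf | the east ledge: the cabbage, the lamb, the pigeon]
4. Guide goes back to the west ledge alone.  [the west ledge: the cat, the ferret, the fox, the goat, the hay, the wolf | the east ledge: the cabbage, the lamb, the pigeon]
5. Guide goes to the east ledge with the cat and the ferret.  [the west ledge: the fox, the goat, the hay, the wolf | the east ledge: the cabbage, the cat, the ferret, the lamb, the pigeon]
6. Guide goes back to the west ledge with the pigeon.  [the west ledge: the fox, the goat, the hay, the pigeon, the wolf | the east ledge: the cabbage, the cat, the ferret, the lamb]
7. Guide goes to the east ledge with the fox and the goat.  [the west ledge: the hay, the pigeon, the wolf | the east ledge: the cabbage, the cat, the ferret, the fox, the goat, the lamb]
8. Guide goes back to the west ledge with the cabbage.  [the west ledge: the cabbage, the hay, the pigeon, the wolf | the east ledge: the cat, the ferret, the fox, the goat, the lamb]
9. Guide goes to the east ledge with the hay and the wolf.  [the west ledge: the cabbage, the pigeon | the east ledge: the cat, the ferret, the fox, the goat, the hay, the lamb, the wolf]
10. Guide goes back to the west ledge alone.  [the west ledge: the cabbage, the pigeon | the east ledge: the cat, the ferret, the fox, the goat, the hay, the lamb, the wolf]
11. Guide goes to the east ledge with the cabbage and the pigeon.  [the west ledge: — | the east ledge: the cabbage, the cat, the ferret, the fox, the goat, the hay, the lamb, the pigeon, the wolf]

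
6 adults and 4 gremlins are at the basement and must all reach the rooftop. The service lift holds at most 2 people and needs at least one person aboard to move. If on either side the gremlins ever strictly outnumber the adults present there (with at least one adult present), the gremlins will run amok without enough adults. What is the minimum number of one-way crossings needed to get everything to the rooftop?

Counting alone: each trip to the rooftop takes at most 2 across and each return brings at least 1 back, so after t trips out (and t−1 returns) at most 2t − (t−1) of the 10 are across; that first reaches 10 at t = 9, so at least 17 crossings are needed.
The plan below uses exactly 17 crossings, so it is optimal:
1. 2 gremlins → the rooftop.  (the basement: 6A 2G; the rooftop: 0A 2G)
2. 1 gremlin ← the basement.  (the basement: 6A 3G; the rooftop: 0A 1G)
3. 2 gremlins → the rooftop.  (the basement: 6A 1G; the rooftop: 0A 3G)
4. 1 gremlin ← the basement.  (the basement: 6A 2G; the rooftop: 0A 2G)
5. 2 adults → the rooftop.  (the basement: 4A 2G; the rooftop: 2A 2G)
6. 1 gremlin ← the basement.  (the basement: 4A 3G; the rooftop: 2A 1G)
7. 1 adult and 1 gremlin → the rooftop.  (the basement: 3A 2G; the rooftop: 3A 2G)
8. 1 gremlin ← the basement.  (the basement: 3A 3G; the rooftop: 3A 1G)
9. 2 gremlins → the rooftop.  (the basement: 3A 1G; the rooftop: 3A 3G)
10. 1 gremlin ← the basement.  (the basement: 3A 2G; the rooftop: 3A 2G)
11. 1 adult and 1 gremlin → the rooftop.  (the basement: 2A 1G; the rooftop: 4A 3G)
12. 1 gremlin ← the basement.  (the basement: 2A 2G; the rooftop: 4A 2G)
13. 2 gremlins → the rooftop.  (the basement: 2A 0G; the rooftop: 4A 4G)
14. 1 gremlin ← the basement.  (the basement: 2A 1G; the rooftop: 4A 3G)
15. 1 adult and 1 gremlin → the rooftop.  (the basement: 1A 0G; the rooftop: 5A 4G)
16. 1 gremlin ← the basement.  (the basement: 1A 1G; the rooftop: 5A 3G)
17. 1 adult and 1 gremlin → the rooftop.  (the basement: 0A 0G; the rooftop: 6A 4G)

17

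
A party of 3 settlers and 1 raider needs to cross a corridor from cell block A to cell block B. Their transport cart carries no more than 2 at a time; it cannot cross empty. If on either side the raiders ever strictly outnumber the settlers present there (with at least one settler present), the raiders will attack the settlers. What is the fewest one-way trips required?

Counting alone: each trip to cell block B takes at most 2 across and each return brings at least 1 back, so after t trips out (and t−1 returns) at most 2t − (t−1) of the 4 are across; that first reaches 4 at t = 3, so at least 5 crossings are needed.
The plan below uses exactly 5 crossings, so it is optimal:
1. 1 settler and 1 raider → cell block B.  (cell block A: 2S 0R; cell block B: 1S 1R)
2. 1 raider ← cell block A.  (cell block A: 2S 1R; cell block B: 1S 0R)
3. 1 settler and 1 raider → cell block B.  (cell block A: 1S 0R; cell block B: 2S 1R)
4. 1 raider ← cell block A.  (cell block A: 1S 1R; cell block B: 2S 0R)
5. 1 settler and 1 raider → cell block B.  (cell block A: 0S 0R; cell block B: 3S 1R)

5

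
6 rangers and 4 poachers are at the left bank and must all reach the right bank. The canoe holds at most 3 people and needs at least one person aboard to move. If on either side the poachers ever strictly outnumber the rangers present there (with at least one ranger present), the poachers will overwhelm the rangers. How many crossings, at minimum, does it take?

9

Counting alone: each trip to the right bank takes at most 3 across and each return brings at least 1 back, so after t trips out (and t−1 returns) at most 3t − (t−1) of the 10 are across; that first reaches 10 at t = 5, so at least 9 crossings are needed.
The plan below uses exactly 9 crossings, so it is optimal:
1. 2 poachers → the right bank.  (the left bank: 6R 2P; the right bank: 0R 2P)
2. 1 poacher ← the left bank.  (the left bank: 6R 3P; the right bank: 0R 1P)
3. 3 poachers → the right bank.  (the left bank: 6R 0P; the right bank: 0R 4P)
4. 1 poacher ← the left bank.  (the left bank: 6R 1P; the right bank: 0R 3P)
5. 3 rangers → the right bank.  (the left bank: 3R 1P; the right bank: 3R 3P)
6. 1 poacher ← the left bank.  (the left bank: 3R 2P; the right bank: 3R 2P)
7. 1 ranger and 2 poachers → the right bank.  (the left bank: 2R 0P; the right bank: 4R 4P)
8. 1 poacher ← the left bank.  (the left bank: 2R 1P; the right bank: 4R 3P)
9. 2 rangers and 1 poacher → the right bank.  (the left bank: 0R 0P; the right bank: 6R 4P)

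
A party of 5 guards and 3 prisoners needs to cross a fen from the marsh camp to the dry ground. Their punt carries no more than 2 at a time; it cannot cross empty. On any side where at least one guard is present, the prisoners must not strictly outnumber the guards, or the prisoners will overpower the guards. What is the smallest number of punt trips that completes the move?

Counting alone: each trip to the dry ground takes at most 2 across and each return brings at least 1 back, so after t trips out (and t−1 returns) at most 2t − (t−1) of the 8 are across; that first reaches 8 at t = 7, so at least 13 crossings are needed.
The plan below uses exactly 13 crossings, so it is optimal:
1. 2 prisoners → the dry ground.  (the marsh camp: 5G 1P; the dry ground: 0G 2P)
2. 1 prisoner ← the marsh camp.  (the marsh camp: 5G 2P; the dry ground: 0G 1P)
3. 2 prisoners → the dry ground.  (the marsh camp: 5G 0P; the dry ground: 0G 3P)
4. 1 prisoner ← the marsh camp.  (the marsh camp: 5G 1P; the dry ground: 0G 2P)
5. 2 guards → the dry ground.  (the marsh camp: 3G 1P; the dry ground: 2G 2P)
6. 1 prisoner ← the marsh camp.  (the marsh camp: 3G 2P; the dry ground: 2G 1P)
7. 1 guard and 1 prisoner → the dry ground.  (the marsh camp: 2G 1P; the dry ground: 3G 2P)
8. 1 prisoner ← the marsh camp.  (the marsh camp: 2G 2P; the dry ground: 3G 1P)
9. 2 prisoners → the dry ground.  (the marsh camp: 2G 0P; the dry ground: 3G 3P)
10. 1 prisoner ← the marsh camp.  (the marsh camp: 2G 1P; the dry ground: 3G 2P)
11. 1 guard and 1 prisoner → the dry ground.  (the marsh camp: 1G 0P; the dry ground: 4G 3P)
12. 1 prisoner ← the marsh camp.  (the marsh camp: 1G 1P; the dry ground: 4G 2P)
13. 1 guard and 1 prisoner → the dry ground.  (the marsh camp: 0G 0P; the dry ground: 5G 3P)

13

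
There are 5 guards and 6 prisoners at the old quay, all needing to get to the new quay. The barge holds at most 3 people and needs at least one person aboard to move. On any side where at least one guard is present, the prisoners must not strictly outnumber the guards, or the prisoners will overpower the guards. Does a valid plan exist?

No

The prisoners already outnumber the guards at the old quay before anyone moves, so the starting position itself is disallowed.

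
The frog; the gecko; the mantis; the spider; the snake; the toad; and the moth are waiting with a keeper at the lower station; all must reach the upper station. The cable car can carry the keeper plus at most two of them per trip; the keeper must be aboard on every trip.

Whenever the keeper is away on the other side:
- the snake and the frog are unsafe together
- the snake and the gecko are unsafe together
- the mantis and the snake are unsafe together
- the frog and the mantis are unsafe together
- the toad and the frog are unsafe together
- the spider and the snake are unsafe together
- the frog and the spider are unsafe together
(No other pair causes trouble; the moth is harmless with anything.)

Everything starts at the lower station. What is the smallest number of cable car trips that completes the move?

Counting alone: the keeper can take at most 2 across per trip to the upper station, so moving all 7 needs at least 4 loaded trips out, with a return between consecutive ones — at least 7 crossings.
The safety rule pushes this higher. Following every safe sequence of crossings, the most of the 7 that can be at the upper station as the cable car arrives there on crossings 7, 9 is 5, 6 respectively — never all 7.
So no plan with fewer than 11 crossings exists, and this one achieves 11:
1. Keeper goes to the upper station with the frog and the snake.
2. Keeper goes back to the lower station with the frog.
3. Keeper goes to the upper station with the frog and the gecko.
4. Keeper goes back to the lower station with the snake.
5. Keeper goes to the upper station with the mantis and the spider.
6. Keeper goes back to the lower station with the frog.
7. Keeper goes to the upper station with the frog and the toad.
8. Keeper goes back to the lower station with the frog.
9. Keeper goes to the upper station with the frog and the moth.
10. Keeper goes back to the lower station with the frog.
11. Keeper goes to the upper station with the frog and the snake.

11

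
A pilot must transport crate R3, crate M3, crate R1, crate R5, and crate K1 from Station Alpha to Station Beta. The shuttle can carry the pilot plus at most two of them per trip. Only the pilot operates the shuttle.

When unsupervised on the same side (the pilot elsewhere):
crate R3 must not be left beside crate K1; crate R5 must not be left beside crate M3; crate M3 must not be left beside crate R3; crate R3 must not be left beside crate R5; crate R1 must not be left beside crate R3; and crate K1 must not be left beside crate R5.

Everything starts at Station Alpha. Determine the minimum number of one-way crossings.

Counting alone: the pilot can take at most 2 across per trip to Station Beta, so moving all 5 needs at least 3 loaded trips out, with a return between consecutive ones — at least 5 crossings.
The safety rule pushes this higher. Following every safe sequence of crossings, the most of the 5 that can be at Station Beta as the shuttle arrives there on crossing 5 is 4 — never all 5.
So no plan with fewer than 7 crossings exists, and this one achieves 7:
1. Pilot goes to Station Beta with crate R3 and crate R5.  [Station Alpha: crate K1, crate M3, crate R1 | Station Beta: crate R3, crate R5]
2. Pilot goes back to Station Alpha with crate R3.  [Station Alpha: crate K1, crate M3, crate R1, crate R3 | Station Beta: crate R5]
3. Pilot goes to Station Beta with crate R1 and crate R3.  [Station Alpha: crate K1, crate M3 | Station Beta: crate R1, crate R3, crate R5]
4. Pilot goes back to Station Alpha with crate R3.  [Station Alpha: crate K1, crate M3, crate R3 | Station Beta: crate R1, crate R5]
5. Pilot goes to Station Beta with crate K1 and crate M3.  [Station Alpha: crate R3 | Station Beta: crate K1, crate M3, crate R1, crate R5]
6. Pilot goes back to Station Alpha with crate R5.  [Station Alpha: crate R3, crate R5 | Station Beta: crate K1, crate M3, crate R1]
7. Pilot goes to Station Beta with crate R3 and crate R5.  [Station Alpha: — | Station Beta: crate K1, crate M3, crate R1, crate R3, crate R5]

7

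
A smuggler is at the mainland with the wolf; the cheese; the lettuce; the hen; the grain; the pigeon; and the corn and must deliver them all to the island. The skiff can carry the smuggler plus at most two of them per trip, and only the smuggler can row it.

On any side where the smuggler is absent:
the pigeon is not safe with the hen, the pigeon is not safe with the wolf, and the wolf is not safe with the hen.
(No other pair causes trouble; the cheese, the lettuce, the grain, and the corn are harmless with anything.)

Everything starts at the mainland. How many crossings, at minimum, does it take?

Counting alone: the smuggler can take at most 2 across per trip to the island, so moving all 7 needs at least 4 loaded trips out, with a return between consecutive ones — at least 7 crossings.
The safety rule pushes this higher. Following every safe sequence of crossings, the most of the 7 that can be at the island as the skiff arrives there on crossings 7, 9 is 5, 6 respectively — never all 7.
So no plan with fewer than 11 crossings exists, and this one achieves 11:
1. Smuggler goes to the island with the hen and the wolf.  [the mainland: the cheese, the corn, the grain, the lettuce, the pigeon | the island: the hen, the wolf]
2. Smuggler goes back to the mainland with the wolf.  [the mainland: the cheese, the corn, the grain, the lettuce, the pigeon, the wolf | the island: the hen]
3. Smuggler goes to the island with the cheese and the wolf.  [the mainland: the corn, the grain, the lettuce, the pigeon | the island: the cheese, the hen, the wolf]
4. Smuggler goes back to the mainland with the wolf.  [the mainland: the corn, the grain, the lettuce, the pigeon, the wolf | the island: the cheese, the hen]
5. Smuggler goes to the island with the lettuce and the wolf.  [the mainland: the corn, the grain, the pigeon | the island: the cheese, the hen, the lettuce, the wolf]
6. Smuggler goes back to the mainland with the wolf.  [the mainland: the corn, the grain, the pigeon, the wolf | the island: the cheese, the hen, the lettuce]
7. Smuggler goes to the island with the grain and the wolf.  [the mainland: the corn, the pigeon | the island: the cheese, the grain, the hen, the lettuce, the wolf]
8. Smuggler goes back to the mainland with the wolf.  [the mainland: the corn, the pigeon, the wolf | the island: the cheese, the grain, the hen, the lettuce]
9. Smuggler goes to the island with the corn and the wolf.  [the mainland: the pigeon | the island: the cheese, the corn, the grain, the hen, the lettuce, the wolf]
10. Smuggler goes back to the mainland with the wolf.  [the mainland: the pigeon, the wolf | the island: the cheese, the corn, the grain, the hen, the lettuce]
11. Smuggler goes to the island with the pigeon and the wolf.  [the mainland: — | the island: the cheese, the corn, the grain, the hen, the lettuce, the pigeon, the wolf]

11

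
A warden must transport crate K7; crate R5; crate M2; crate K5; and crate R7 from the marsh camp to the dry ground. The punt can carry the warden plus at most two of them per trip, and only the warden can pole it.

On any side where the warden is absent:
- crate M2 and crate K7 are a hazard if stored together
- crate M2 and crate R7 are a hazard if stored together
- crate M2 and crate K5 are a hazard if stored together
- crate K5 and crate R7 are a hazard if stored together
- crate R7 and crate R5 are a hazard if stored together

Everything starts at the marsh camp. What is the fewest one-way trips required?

Counting alone: the warden can take at most 2 across per trip to the dry ground, so moving all 5 needs at least 3 loaded trips out, with a return between consecutive ones — at least 5 crossings.
The safety rule pushes this higher. Following every safe sequence of crossings, the most of the 5 that can be at the dry ground as the punt arrives there on crossing 5 is 4 — never all 5.
So no plan with fewer than 7 crossings exists, and this one achieves 7:
1. Warden goes to the dry ground with crate M2 and crate R7.  [the marsh camp: crate K5, crate K7, crate R5 | the dry ground: crate M2, crate R7]
2. Warden goes back to the marsh camp with crate M2.  [the marsh camp: crate K5, crate K7, crate M2, crate R5 | the dry ground: crate R7]
3. Warden goes to the dry ground with crate K7 and crate M2.  [the marsh camp: crate K5, crate R5 | the dry ground: crate K7, crate M2, crate R7]
4. Warden goes back to the marsh camp with crate M2.  [the marsh camp: crate K5, crate M2, crate R5 | the dry ground: crate K7, crate R7]
5. Warden goes to the dry ground with crate K5 and crate R5.  [the marsh camp: crate M2 | the dry ground: crate K5, crate K7, crate R5, crate R7]
6. Warden goes back to the marsh camp with crate R7.  [the marsh camp: crate M2, crate R7 | the dry ground: crate K5, crate K7, crate R5]
7. Warden goes to the dry ground with crate M2 and crate R7.  [the marsh camp: — | the dry ground: crate K5, crate K7, crate M2, crate R5, crate R7]

7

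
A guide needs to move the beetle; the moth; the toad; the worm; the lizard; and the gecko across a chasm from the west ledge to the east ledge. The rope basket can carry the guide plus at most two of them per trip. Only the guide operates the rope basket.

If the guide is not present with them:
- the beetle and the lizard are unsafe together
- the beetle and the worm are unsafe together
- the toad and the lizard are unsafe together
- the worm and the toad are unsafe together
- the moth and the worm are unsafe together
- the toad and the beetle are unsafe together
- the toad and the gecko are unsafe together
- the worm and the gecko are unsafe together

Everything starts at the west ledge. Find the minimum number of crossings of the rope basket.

Whatever the first load, the items left behind include a forbidden pair without the guide. No opening move is safe, so no plan exists.

impossible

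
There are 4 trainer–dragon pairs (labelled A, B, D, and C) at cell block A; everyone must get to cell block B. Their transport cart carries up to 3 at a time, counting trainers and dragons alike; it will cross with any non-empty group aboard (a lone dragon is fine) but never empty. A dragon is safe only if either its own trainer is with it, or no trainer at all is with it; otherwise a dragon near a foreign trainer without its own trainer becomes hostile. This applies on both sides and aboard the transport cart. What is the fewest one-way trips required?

9

Counting alone: each trip to cell block B takes at most 3 across and each return brings at least 1 back, so after t trips out (and t−1 returns) at most 3t − (t−1) of the 8 are across; that first reaches 8 at t = 4, so at least 7 crossings are needed.
The safety rule pushes this higher. Following every safe sequence of crossings, the most of the 8 that can be at cell block B as the transport cart arrives there on crossing 7 is 7 — never all 8.
So no plan with fewer than 9 crossings exists, and this one achieves 9:
1. dragon A and trainer A cross → cell block B.
2. trainer A crosses ← cell block A.
3. dragon B, trainer A, and trainer B cross → cell block B.
4. dragon A and trainer A cross ← cell block A.
5. trainer A, trainer C, and trainer D cross → cell block B.
6. dragon B crosses ← cell block A.
7. dragon A and dragon B cross → cell block B.
8. dragon A crosses ← cell block A.
9. dragon A, dragon C, and dragon D cross → cell block B.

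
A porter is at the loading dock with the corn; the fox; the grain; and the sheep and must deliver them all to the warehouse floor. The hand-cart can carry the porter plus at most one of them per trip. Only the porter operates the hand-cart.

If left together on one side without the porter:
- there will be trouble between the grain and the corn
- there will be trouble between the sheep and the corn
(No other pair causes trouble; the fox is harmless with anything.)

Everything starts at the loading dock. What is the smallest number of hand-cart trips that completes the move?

9

Counting alone: the porter can take at most 1 across per trip to the warehouse floor, so moving all 4 needs at least 4 loaded trips out, with a return between consecutive ones — at least 7 crossings.
The safety rule pushes this higher. Following every safe sequence of crossings, the most of the 4 that can be at the warehouse floor as the hand-cart arrives there on crossing 7 is 3 — never all 4.
So no plan with fewer than 9 crossings exists, and this one achieves 9:
1. Porter goes to the warehouse floor with the corn.
2. Porter goes back to the loading dock alone.
3. Porter goes to the warehouse floor with the fox.
4. Porter goes back to the loading dock alone.
5. Porter goes to the warehouse floor with the grain.
6. Porter goes back to the loading dock with the corn.
7. Porter goes to the warehouse floor with the sheep.
8. Porter goes back to the loading dock alone.
9. Porter goes to the warehouse floor with the corn.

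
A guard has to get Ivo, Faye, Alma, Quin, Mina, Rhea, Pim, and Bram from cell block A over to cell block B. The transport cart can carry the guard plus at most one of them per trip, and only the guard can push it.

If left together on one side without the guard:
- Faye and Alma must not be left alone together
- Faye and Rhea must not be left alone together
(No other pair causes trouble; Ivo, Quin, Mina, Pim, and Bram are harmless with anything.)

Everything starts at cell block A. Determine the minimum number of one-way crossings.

Counting alone: the guard can take at most 1 across per trip to cell block B, so moving all 8 needs at least 8 loaded trips out, with a return between consecutive ones — at least 15 crossings.
The safety rule pushes this higher. Following every safe sequence of crossings, the most of the 8 that can be at cell block B as the transport cart arrives there on crossing 15 is 7 — never all 8.
So no plan with fewer than 17 crossings exists, and this one achieves 17:
1. Guard goes to cell block B with Faye.  [cell block A: Alma, Bram, Ivo, Mina, Pim, Quin, Rhea | cell block B: Faye]
2. Guard goes back to cell block A alone.  [cell block A: Alma, Bram, Ivo, Mina, Pim, Quin, Rhea | cell block B: Faye]
3. Guard goes to cell block B with Ivo.  [cell block A: Alma, Bram, Mina, Pim, Quin, Rhea | cell block B: Faye, Ivo]
4. Guard goes back to cell block A alone.  [cell block A: Alma, Bram, Mina, Pim, Quin, Rhea | cell block B: Faye, Ivo]
5. Guard goes to cell block B with Alma.  [cell block A: Bram, Mina, Pim, Quin, Rhea | cell block B: Alma, Faye, Ivo]
6. Guard goes back to cell block A with Faye.  [cell block A: Bram, Faye, Mina, Pim, Quin, Rhea | cell block B: Alma, Ivo]
7. Guard goes to cell block B with Rhea.  [cell block A: Bram, Faye, Mina, Pim, Quin | cell block B: Alma, Ivo, Rhea]
8. Guard goes back to cell block A alone.  [cell block A: Bram, Faye, Mina, Pim, Quin | cell block B: Alma, Ivo, Rhea]
9. Guard goes to cell block B with Quin.  [cell block A: Bram, Faye, Mina, Pim | cell block B: Alma, Ivo, Quin, Rhea]
10. Guard goes back to cell block A alone.  [cell block A: Bram, Faye, Mina, Pim | cell block B: Alma, Ivo, Quin, Rhea]
11. Guard goes to cell block B with Mina.  [cell block A: Bram, Faye, Pim | cell block B: Alma, Ivo, Mina, Quin, Rhea]
12. Guard goes back to cell block A alone.  [cell block A: Bram, Faye, Pim | cell block B: Alma, Ivo, Mina, Quin, Rhea]
13. Guard goes to cell block B with Pim.  [cell block A: Bram, Faye | cell block B: Alma, Ivo, Mina, Pim, Quin, Rhea]
14. Guard goes back to cell block A alone.  [cell block A: Bram, Faye | cell block B: Alma, Ivo, Mina, Pim, Quin, Rhea]
15. Guard goes to cell block B with Bram.  [cell block A: Faye | cell block B: Alma, Bram, Ivo, Mina, Pim, Quin, Rhea]
16. Guard goes back to cell block A alone.  [cell block A: Faye | cell block B: Alma, Bram, Ivo, Mina, Pim, Quin, Rhea]
17. Guard goes to cell block B with Faye.  [cell block A: — | cell block B: Alma, Bram, Faye, Ivo, Mina, Pim, Quin, Rhea]

17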